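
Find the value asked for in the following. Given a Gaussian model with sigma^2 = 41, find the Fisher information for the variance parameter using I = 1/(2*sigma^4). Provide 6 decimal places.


Fisher information for variance: I(sigma^2) = 1/(2*sigma^4).
sigma^2 = 41, so sigma^4 = 1681.
I = 1/(2*1681) = 1/3362 = 0.000297

0.000297


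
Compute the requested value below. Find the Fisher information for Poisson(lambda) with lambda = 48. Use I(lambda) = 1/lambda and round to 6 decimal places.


Fisher information for Poisson: I(lambda) = 1/lambda.
lambda = 48.
I(lambda) = 1/48 = 0.020833

0.020833


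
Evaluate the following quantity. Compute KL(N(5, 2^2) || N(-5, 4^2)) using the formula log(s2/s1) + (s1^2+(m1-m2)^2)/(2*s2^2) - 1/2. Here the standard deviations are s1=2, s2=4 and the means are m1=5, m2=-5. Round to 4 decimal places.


KL divergence between normal distributions:
KL = log(s2/s1) + (s1^2 + (m1-m2)^2)/(2*s2^2) - 1/2.
log(4/2) = 0.693147.
(2^2 + (5--5)^2)/(2*4^2) = (4 + 100)/32 = 3.25.
KL = 0.693147 + 3.25 - 0.5 = 3.4431

3.4431


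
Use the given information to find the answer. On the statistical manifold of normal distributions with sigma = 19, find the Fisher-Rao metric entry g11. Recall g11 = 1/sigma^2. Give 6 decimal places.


For the 2-parameter normal family, the Fisher metric has:
  g11 = 1/sigma^2, g22 = 2/sigma^2.
sigma = 19, sigma^2 = 361.
g11 = 0.002770

0.002770


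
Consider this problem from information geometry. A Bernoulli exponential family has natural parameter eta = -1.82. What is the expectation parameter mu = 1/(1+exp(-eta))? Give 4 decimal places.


Dual coordinate (expectation parameter) for Bernoulli:
mu = 1/(1+exp(-eta)).
eta = -1.82.
exp(-eta) = exp(1.82) = 6.171858.
mu = 1/(1+6.171858) = 0.1394

0.1394


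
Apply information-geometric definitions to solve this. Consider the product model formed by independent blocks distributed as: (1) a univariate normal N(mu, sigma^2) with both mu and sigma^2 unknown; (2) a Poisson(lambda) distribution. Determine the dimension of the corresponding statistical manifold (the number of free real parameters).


The dimension of a statistical manifold equals the number of free
(independent) real parameters of the model. For a product of independent
blocks the parameter counts add.
- normal (mu, sigma^2): 2.
- Poisson (lambda): 1.
Total = 2 + 1 = 3.
Dimension = 3

3


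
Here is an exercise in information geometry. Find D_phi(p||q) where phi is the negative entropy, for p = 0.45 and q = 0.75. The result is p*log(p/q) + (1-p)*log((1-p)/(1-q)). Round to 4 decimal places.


Bregman divergence with negative entropy generator:
D = p*log(p/q) + (1-p)*log((1-p)/(1-q)).
p = 0.45, q = 0.75.
p*log(p/q) = 0.45*log(0.45/0.75) = -0.229872.
(1-p)*log((1-p)/(1-q)) = 0.55*log(0.55/0.25) = 0.433652.
D = -0.229872 + 0.433652 = 0.2038

0.2038


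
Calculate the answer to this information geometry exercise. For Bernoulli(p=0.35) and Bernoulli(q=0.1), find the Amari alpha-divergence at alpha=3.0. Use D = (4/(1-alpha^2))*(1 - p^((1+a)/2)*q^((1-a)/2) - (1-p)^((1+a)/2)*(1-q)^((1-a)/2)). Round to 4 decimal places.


Amari alpha-divergence:
D = (4/(1-alpha^2))*(1 - p^((1+a)/2)*q^((1-a)/2) - (1-p)^((1+a)/2)*(1-q)^((1-a)/2)).
alpha = 3.0, p = 0.35, q = 0.1.
e1 = (1+alpha)/2 = 2.0, e2 = (1-alpha)/2 = -1.0.
t1 = p^e1 * q^e2 = 0.35^2.0 * 0.1^-1.0 = 1.225.
t2 = (1-p)^e1 * (1-q)^e2 = 0.65^2.0 * 0.9^-1.0 = 0.469444.
4/(1-alpha^2) = -0.5.
D = -0.5*(1 - 1.225 - 0.469444) = 0.3472

0.3472


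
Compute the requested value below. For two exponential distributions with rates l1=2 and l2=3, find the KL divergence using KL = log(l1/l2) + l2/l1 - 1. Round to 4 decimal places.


KL divergence for exponential family:
KL = log(l1/l2) + l2/l1 - 1.
log(2/3) = -0.405465.
3/2 = 1.5.
KL = -0.405465 + 1.5 - 1 = 0.0945

0.0945


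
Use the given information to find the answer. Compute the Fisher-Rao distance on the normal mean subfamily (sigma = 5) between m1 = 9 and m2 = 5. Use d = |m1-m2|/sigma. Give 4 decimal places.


On the fixed-variance normal subfamily, geodesic distance = |m1-m2|/sigma.
|9 - 5| = 4.
sigma = 5.
d = 4/5 = 0.8000

0.8000


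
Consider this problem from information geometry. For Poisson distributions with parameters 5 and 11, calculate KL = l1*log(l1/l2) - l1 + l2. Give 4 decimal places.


KL divergence for Poisson:
KL = l1*log(l1/l2) - l1 + l2.
l1 = 5, l2 = 11.
log(5/11) = -0.788457.
l1*log(l1/l2) = 5 * -0.788457 = -3.942287.
KL = -3.942287 - 5 + 11 = 2.0577

2.0577


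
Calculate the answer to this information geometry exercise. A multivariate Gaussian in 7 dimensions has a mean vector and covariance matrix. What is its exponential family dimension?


Exponential family dimension calculation:
For 7-dim MVN: mean has 7 params, covariance has 7*8/2 = 28 unique entries.
Total dim = 7 + 28 = 35.

35


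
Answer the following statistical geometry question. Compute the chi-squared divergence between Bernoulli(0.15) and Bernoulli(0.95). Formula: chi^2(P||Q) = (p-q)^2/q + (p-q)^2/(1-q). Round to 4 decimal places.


Chi-squared divergence between Bernoulli distributions:
chi^2 = (p-q)^2/q + (p-q)^2/(1-q).
p = 0.15, q = 0.95, p-q = -0.8.
(p-q)^2 = 0.64.
term1 = 0.64/0.95 = 0.673684.
term2 = 0.64/0.05 = 12.8.
chi^2 = 0.673684 + 12.8 = 13.4737

13.4737


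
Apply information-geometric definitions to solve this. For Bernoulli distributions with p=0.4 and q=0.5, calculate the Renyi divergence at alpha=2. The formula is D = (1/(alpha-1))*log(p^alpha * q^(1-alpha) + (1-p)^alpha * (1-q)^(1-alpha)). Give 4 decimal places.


Renyi divergence of order alpha between Bernoulli distributions:
D = (1/(alpha-1))*log(p^alpha * q^(1-alpha) + (1-p)^alpha * (1-q)^(1-alpha)).
alpha = 2, p = 0.4, q = 0.5.
p^alpha * q^(1-alpha) = 0.4^2 * 0.5^-1 = 0.32.
(1-p)^alpha * (1-q)^(1-alpha) = 0.6^2 * 0.5^-1 = 0.72.
sum = 0.32 + 0.72 = 1.04.
D = (1/1)*log(1.04) = 0.0392

0.0392


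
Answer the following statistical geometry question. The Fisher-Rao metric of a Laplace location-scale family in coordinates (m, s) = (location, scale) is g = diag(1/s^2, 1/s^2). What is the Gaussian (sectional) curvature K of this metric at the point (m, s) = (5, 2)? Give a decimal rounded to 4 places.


The metric has the form g = (A dm^2 + B ds^2)/s^2 with A = 1, B = 1.
Substitute u = sqrt(A/B)*m: g = B*(du^2 + ds^2)/s^2, i.e. B times the
Poincare upper half-plane metric, which has constant Gaussian curvature -1.
Scaling a 2D metric by a constant c divides the Gaussian curvature by c,
so K = -1/B = -1/(1) = -1.0000 everywhere (the point (m, s) = (5, 2) is irrelevant:
the curvature is constant).
The requested Gaussian curvature is K = -1.0000.

-1.0000


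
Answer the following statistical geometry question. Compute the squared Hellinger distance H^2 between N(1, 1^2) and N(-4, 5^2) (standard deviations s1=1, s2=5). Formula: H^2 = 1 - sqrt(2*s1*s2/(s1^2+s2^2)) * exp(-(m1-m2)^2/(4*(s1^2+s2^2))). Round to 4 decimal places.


Squared Hellinger distance for Gaussians:
H^2 = 1 - sqrt(2*s1*s2/(s1^2+s2^2)) * exp(-(m1-m2)^2/(4*(s1^2+s2^2))).
s1^2 = 1, s2^2 = 25, s1^2+s2^2 = 26.
sqrt(2*1*5/(26)) = 0.620174.
(m1-m2)^2 = (5)^2 = 25.
exp(-25/(4*26)) = exp(-0.240385) = 0.786325.
H^2 = 1 - 0.620174*0.786325 = 0.5123

0.5123


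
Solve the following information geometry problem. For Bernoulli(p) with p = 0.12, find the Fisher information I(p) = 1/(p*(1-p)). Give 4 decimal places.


For Bernoulli(p), Fisher information is I(p) = 1/(p*(1-p)).
p = 0.12, 1-p = 0.88.
p*(1-p) = 0.1056.
I(p) = 1/0.1056 = 9.4697

9.4697


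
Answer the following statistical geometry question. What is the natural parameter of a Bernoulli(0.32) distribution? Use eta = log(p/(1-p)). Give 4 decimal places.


Natural parameter for Bernoulli: eta = log(p/(1-p)).
p = 0.32, 1-p = 0.68.
p/(1-p) = 0.470588.
eta = log(0.470588) = -0.7538

-0.7538


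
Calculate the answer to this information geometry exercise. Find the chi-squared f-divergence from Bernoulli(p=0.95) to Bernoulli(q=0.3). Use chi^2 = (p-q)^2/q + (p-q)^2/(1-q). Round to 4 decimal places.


Chi-squared divergence between Bernoulli distributions:
chi^2 = (p-q)^2/q + (p-q)^2/(1-q).
p = 0.95, q = 0.3, p-q = 0.65.
(p-q)^2 = 0.4225.
term1 = 0.4225/0.3 = 1.408333.
term2 = 0.4225/0.7 = 0.603571.
chi^2 = 1.408333 + 0.603571 = 2.0119

2.0119


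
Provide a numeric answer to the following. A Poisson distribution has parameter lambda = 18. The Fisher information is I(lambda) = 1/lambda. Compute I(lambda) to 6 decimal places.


Fisher information for Poisson: I(lambda) = 1/lambda.
lambda = 18.
I(lambda) = 1/18 = 0.055556

0.055556


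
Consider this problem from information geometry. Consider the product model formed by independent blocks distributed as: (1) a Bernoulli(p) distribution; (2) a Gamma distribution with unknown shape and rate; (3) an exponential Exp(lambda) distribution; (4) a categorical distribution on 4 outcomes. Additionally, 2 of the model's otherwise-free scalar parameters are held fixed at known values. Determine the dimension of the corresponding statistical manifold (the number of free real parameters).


The dimension of a statistical manifold equals the number of free
(independent) real parameters of the model. For a product of independent
blocks the parameter counts add.
- Bernoulli (p): 1.
- Gamma (shape, rate): 2.
- exponential (lambda): 1.
- categorical on 4 outcomes (probabilities sum to 1): 4-1 = 3.
Total = 1 + 2 + 1 + 3 = 7.
2 parameter(s) fixed at known values: 7 - 2 = 5.
Dimension = 5

5


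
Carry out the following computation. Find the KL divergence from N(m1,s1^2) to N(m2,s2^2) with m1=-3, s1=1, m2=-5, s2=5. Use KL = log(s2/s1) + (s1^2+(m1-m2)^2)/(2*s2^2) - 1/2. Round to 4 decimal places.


KL divergence between normal distributions:
KL = log(s2/s1) + (s1^2 + (m1-m2)^2)/(2*s2^2) - 1/2.
log(5/1) = 1.609438.
(1^2 + (-3--5)^2)/(2*5^2) = (1 + 4)/50 = 0.1.
KL = 1.609438 + 0.1 - 0.5 = 1.2094

1.2094


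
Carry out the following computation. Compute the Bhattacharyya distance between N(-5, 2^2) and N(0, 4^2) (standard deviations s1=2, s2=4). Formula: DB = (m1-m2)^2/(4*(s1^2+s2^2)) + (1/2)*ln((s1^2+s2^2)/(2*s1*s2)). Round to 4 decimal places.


Bhattacharyya distance between two Gaussians:
DB = (m1-m2)^2/(4*(s1^2+s2^2)) + (1/2)*ln((s1^2+s2^2)/(2*s1*s2)).
(m1-m2)^2 = (-5)^2 = 25.
s1^2+s2^2 = 4 + 16 = 20.
term1 = 25/80 = 0.3125.
term2 = 0.5*ln(20/16.0) = 0.111572.
DB = 0.3125 + 0.111572 = 0.4241

0.4241


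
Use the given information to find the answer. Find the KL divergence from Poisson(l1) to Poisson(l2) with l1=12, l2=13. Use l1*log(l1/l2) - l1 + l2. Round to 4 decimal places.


KL divergence for Poisson:
KL = l1*log(l1/l2) - l1 + l2.
l1 = 12, l2 = 13.
log(12/13) = -0.080043.
l1*log(l1/l2) = 12 * -0.080043 = -0.960512.
KL = -0.960512 - 12 + 13 = 0.0395

0.0395


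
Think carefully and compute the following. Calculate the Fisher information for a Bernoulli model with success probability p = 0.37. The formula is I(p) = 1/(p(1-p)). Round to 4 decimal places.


For Bernoulli(p), Fisher information is I(p) = 1/(p*(1-p)).
p = 0.37, 1-p = 0.63.
p*(1-p) = 0.2331.
I(p) = 1/0.2331 = 4.2900

4.2900


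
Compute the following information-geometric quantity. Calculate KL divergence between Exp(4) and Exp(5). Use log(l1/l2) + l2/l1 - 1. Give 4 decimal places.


KL divergence for exponential family:
KL = log(l1/l2) + l2/l1 - 1.
log(4/5) = -0.223144.
5/4 = 1.25.
KL = -0.223144 + 1.25 - 1 = 0.0269

0.0269


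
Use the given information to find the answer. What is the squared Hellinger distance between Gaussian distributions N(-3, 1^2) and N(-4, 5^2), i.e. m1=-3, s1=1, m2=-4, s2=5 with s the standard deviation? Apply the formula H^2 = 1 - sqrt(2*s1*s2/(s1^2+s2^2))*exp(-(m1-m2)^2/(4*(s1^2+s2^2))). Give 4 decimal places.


Squared Hellinger distance for Gaussians:
H^2 = 1 - sqrt(2*s1*s2/(s1^2+s2^2)) * exp(-(m1-m2)^2/(4*(s1^2+s2^2))).
s1^2 = 1, s2^2 = 25, s1^2+s2^2 = 26.
sqrt(2*1*5/(26)) = 0.620174.
(m1-m2)^2 = (1)^2 = 1.
exp(-1/(4*26)) = exp(-0.009615) = 0.990431.
H^2 = 1 - 0.620174*0.990431 = 0.3858

0.3858


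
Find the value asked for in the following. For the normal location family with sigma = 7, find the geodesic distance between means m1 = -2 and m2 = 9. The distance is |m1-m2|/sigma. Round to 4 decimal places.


On the fixed-variance normal subfamily, geodesic distance = |m1-m2|/sigma.
|-2 - 9| = 11.
sigma = 7.
d = 11/7 = 1.5714

1.5714


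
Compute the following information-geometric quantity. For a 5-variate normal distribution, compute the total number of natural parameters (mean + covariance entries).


Exponential family dimension calculation:
For 5-dim MVN: mean has 5 params, covariance has 5*6/2 = 15 unique entries.
Total dim = 5 + 15 = 20.

20


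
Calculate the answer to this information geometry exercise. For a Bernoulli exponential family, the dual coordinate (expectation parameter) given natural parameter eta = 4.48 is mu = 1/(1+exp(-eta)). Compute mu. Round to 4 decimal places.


Dual coordinate (expectation parameter) for Bernoulli:
mu = 1/(1+exp(-eta)).
eta = 4.48.
exp(-eta) = exp(-4.48) = 0.011333.
mu = 1/(1+0.011333) = 0.9888

0.9888


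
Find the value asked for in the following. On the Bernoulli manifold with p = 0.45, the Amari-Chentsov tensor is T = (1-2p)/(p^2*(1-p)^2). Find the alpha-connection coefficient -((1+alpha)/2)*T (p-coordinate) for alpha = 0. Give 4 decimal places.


Skewness (Amari-Chentsov) tensor: T = (1-2p)/(p^2*(1-p)^2).
p = 0.45, 1-2p = 0.1, p^2 = 0.2025, (1-p)^2 = 0.3025.
T = 0.1/(0.2025 * 0.3025) = 1.632486.
In the p-coordinate, Gamma^(alpha) = Gamma^(0) - (alpha/2)*T with Gamma^(0) = (1/2)*g'(p) = -T/2,
so Gamma^(alpha) = -((1+alpha)/2)*T.
alpha = 0, -(1+alpha)/2 = -0.5.
Gamma = -0.5 * 1.632486 = -0.8162

-0.8162


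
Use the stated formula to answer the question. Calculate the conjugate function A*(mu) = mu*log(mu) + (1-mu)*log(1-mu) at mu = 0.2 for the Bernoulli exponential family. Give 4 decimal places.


Legendre transform for Bernoulli:
A*(mu) = mu*log(mu) + (1-mu)*log(1-mu).
mu = 0.2, 1-mu = 0.8.
mu*log(mu) = 0.2*log(0.2) = -0.321888.
(1-mu)*log(1-mu) = 0.8*log(0.8) = -0.178515.
A* = -0.321888 + -0.178515 = -0.5004

-0.5004


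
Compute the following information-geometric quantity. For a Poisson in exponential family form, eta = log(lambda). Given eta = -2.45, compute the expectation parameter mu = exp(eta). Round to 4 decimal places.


Expectation parameter for Poisson exponential family:
mu = exp(eta).
eta = -2.45.
mu = exp(-2.45) = 0.0863

0.0863


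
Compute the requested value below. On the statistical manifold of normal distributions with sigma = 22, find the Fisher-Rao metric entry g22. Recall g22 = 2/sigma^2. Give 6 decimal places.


For the 2-parameter normal family, the Fisher metric has:
  g11 = 1/sigma^2, g22 = 2/sigma^2.
sigma = 22, sigma^2 = 484.
g22 = 0.004132

0.004132


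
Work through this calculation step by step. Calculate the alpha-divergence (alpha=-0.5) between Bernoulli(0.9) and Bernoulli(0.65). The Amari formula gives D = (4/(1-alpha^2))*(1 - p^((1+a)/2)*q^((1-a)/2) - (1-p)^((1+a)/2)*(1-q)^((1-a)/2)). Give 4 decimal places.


Amari alpha-divergence:
D = (4/(1-alpha^2))*(1 - p^((1+a)/2)*q^((1-a)/2) - (1-p)^((1+a)/2)*(1-q)^((1-a)/2)).
alpha = -0.5, p = 0.9, q = 0.65.
e1 = (1+alpha)/2 = 0.25, e2 = (1-alpha)/2 = 0.75.
t1 = p^e1 * q^e2 = 0.9^0.25 * 0.65^0.75 = 0.705092.
t2 = (1-p)^e1 * (1-q)^e2 = 0.1^0.25 * 0.35^0.75 = 0.255889.
4/(1-alpha^2) = 5.333333.
D = 5.333333*(1 - 0.705092 - 0.255889) = 0.2081

0.2081


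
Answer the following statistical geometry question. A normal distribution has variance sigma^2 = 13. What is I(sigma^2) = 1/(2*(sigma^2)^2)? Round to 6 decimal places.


Fisher information for variance: I(sigma^2) = 1/(2*sigma^4).
sigma^2 = 13, so sigma^4 = 169.
I = 1/(2*169) = 1/338 = 0.002959

0.002959


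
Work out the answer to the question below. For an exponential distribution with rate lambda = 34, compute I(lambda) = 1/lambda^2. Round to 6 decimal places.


Fisher information for exponential: I(lambda) = 1/lambda^2.
lambda = 34, lambda^2 = 1156.
I = 1/1156 = 0.000865

0.000865


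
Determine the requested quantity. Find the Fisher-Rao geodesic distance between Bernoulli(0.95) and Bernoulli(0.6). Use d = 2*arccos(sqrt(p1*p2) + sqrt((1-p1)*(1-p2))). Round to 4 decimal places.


Geodesic distance on Bernoulli manifold:
d(p1,p2) = 2*arccos(sqrt(p1*p2) + sqrt((1-p1)*(1-p2))).
sqrt(p1*p2) = sqrt(0.95*0.6) = 0.754983.
sqrt((1-p1)*(1-p2)) = sqrt(0.05*0.4) = 0.141421.
arg = 0.754983 + 0.141421 = 0.896405.
d = 2*arccos(0.896405) = 0.9184

0.9184


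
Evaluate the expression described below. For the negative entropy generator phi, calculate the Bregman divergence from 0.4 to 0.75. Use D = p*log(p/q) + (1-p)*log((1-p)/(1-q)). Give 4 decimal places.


Bregman divergence with negative entropy generator:
D = p*log(p/q) + (1-p)*log((1-p)/(1-q)).
p = 0.4, q = 0.75.
p*log(p/q) = 0.4*log(0.4/0.75) = -0.251443.
(1-p)*log((1-p)/(1-q)) = 0.6*log(0.6/0.25) = 0.525281.
D = -0.251443 + 0.525281 = 0.2738

0.2738


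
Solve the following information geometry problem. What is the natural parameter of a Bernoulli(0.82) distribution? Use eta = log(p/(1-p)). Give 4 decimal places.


Natural parameter for Bernoulli: eta = log(p/(1-p)).
p = 0.82, 1-p = 0.18.
p/(1-p) = 4.555556.
eta = log(4.555556) = 1.5163

1.5163


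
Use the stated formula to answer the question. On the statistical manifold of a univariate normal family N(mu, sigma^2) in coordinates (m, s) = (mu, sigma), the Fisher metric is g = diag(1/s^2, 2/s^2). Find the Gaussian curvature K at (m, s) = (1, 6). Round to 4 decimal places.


The metric has the form g = (A dm^2 + B ds^2)/s^2 with A = 1, B = 2.
Substitute u = sqrt(A/B)*m: g = B*(du^2 + ds^2)/s^2, i.e. B times the
Poincare upper half-plane metric, which has constant Gaussian curvature -1.
Scaling a 2D metric by a constant c divides the Gaussian curvature by c,
so K = -1/B = -1/(2) = -0.5000 everywhere (the point (m, s) = (1, 6) is irrelevant:
the curvature is constant).
The requested Gaussian curvature is K = -0.5000.

-0.5000


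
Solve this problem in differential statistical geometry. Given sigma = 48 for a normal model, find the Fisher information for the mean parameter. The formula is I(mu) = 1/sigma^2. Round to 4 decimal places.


The Fisher information for the mean of a normal distribution is I(mu) = 1/sigma^2.
sigma = 48, so sigma^2 = 2304.
I(mu) = 1/2304 = 0.0004

0.0004


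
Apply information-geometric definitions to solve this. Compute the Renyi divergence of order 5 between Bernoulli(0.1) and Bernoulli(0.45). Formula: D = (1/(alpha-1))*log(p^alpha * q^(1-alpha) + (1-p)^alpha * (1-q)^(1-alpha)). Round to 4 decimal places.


Renyi divergence of order alpha between Bernoulli distributions:
D = (1/(alpha-1))*log(p^alpha * q^(1-alpha) + (1-p)^alpha * (1-q)^(1-alpha)).
alpha = 5, p = 0.1, q = 0.45.
p^alpha * q^(1-alpha) = 0.1^5 * 0.45^-4 = 0.000244.
(1-p)^alpha * (1-q)^(1-alpha) = 0.9^5 * 0.55^-4 = 6.453002.
sum = 0.000244 + 6.453002 = 6.453246.
D = (1/4)*log(6.453246) = 0.4661

0.4661


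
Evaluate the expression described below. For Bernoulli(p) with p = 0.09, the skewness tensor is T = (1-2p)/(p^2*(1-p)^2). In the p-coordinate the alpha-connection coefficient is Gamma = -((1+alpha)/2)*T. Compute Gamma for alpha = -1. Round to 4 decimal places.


Skewness (Amari-Chentsov) tensor: T = (1-2p)/(p^2*(1-p)^2).
p = 0.09, 1-2p = 0.82, p^2 = 0.0081, (1-p)^2 = 0.8281.
T = 0.82/(0.0081 * 0.8281) = 122.249206.
In the p-coordinate, Gamma^(alpha) = Gamma^(0) - (alpha/2)*T with Gamma^(0) = (1/2)*g'(p) = -T/2,
so Gamma^(alpha) = -((1+alpha)/2)*T.
alpha = -1, -(1+alpha)/2 = 0.0.
Gamma = 0.0 * 122.249206 = 0.0000

0.0000


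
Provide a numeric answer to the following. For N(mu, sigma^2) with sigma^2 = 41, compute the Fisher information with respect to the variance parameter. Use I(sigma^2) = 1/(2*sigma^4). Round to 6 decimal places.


Fisher information for variance: I(sigma^2) = 1/(2*sigma^4).
sigma^2 = 41, so sigma^4 = 1681.
I = 1/(2*1681) = 1/3362 = 0.000297

0.000297


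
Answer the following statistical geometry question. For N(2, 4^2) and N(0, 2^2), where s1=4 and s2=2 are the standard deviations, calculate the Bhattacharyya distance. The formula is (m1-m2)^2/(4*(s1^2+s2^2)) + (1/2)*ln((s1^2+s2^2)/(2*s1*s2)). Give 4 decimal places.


Bhattacharyya distance between two Gaussians:
DB = (m1-m2)^2/(4*(s1^2+s2^2)) + (1/2)*ln((s1^2+s2^2)/(2*s1*s2)).
(m1-m2)^2 = (2)^2 = 4.
s1^2+s2^2 = 16 + 4 = 20.
term1 = 4/80 = 0.05.
term2 = 0.5*ln(20/16.0) = 0.111572.
DB = 0.05 + 0.111572 = 0.1616

0.1616


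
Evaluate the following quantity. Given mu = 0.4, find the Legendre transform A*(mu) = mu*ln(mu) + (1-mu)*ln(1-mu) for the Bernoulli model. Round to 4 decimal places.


Legendre transform for Bernoulli:
A*(mu) = mu*log(mu) + (1-mu)*log(1-mu).
mu = 0.4, 1-mu = 0.6.
mu*log(mu) = 0.4*log(0.4) = -0.366516.
(1-mu)*log(1-mu) = 0.6*log(0.6) = -0.306495.
A* = -0.366516 + -0.306495 = -0.6730

-0.6730


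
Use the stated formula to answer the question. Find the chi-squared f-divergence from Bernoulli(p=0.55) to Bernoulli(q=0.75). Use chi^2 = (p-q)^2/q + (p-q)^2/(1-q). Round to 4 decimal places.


Chi-squared divergence between Bernoulli distributions:
chi^2 = (p-q)^2/q + (p-q)^2/(1-q).
p = 0.55, q = 0.75, p-q = -0.2.
(p-q)^2 = 0.04.
term1 = 0.04/0.75 = 0.053333.
term2 = 0.04/0.25 = 0.16.
chi^2 = 0.053333 + 0.16 = 0.2133

0.2133


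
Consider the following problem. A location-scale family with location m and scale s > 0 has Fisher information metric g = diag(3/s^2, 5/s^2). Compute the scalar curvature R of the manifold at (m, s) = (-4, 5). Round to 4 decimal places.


The metric has the form g = (A dm^2 + B ds^2)/s^2 with A = 3, B = 5.
Substitute u = sqrt(A/B)*m: g = B*(du^2 + ds^2)/s^2, i.e. B times the
Poincare upper half-plane metric, which has constant Gaussian curvature -1.
Scaling a 2D metric by a constant c divides the Gaussian curvature by c,
so K = -1/B = -1/(5) = -0.2000 everywhere (the point (m, s) = (-4, 5) is irrelevant:
the curvature is constant).
Scalar curvature in dimension 2: R = 2K = -2/(5) = -0.4000.

-0.4000


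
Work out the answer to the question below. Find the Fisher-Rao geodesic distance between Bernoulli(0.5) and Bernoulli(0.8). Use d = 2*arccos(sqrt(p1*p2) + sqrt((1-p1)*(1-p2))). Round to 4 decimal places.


Geodesic distance on Bernoulli manifold:
d(p1,p2) = 2*arccos(sqrt(p1*p2) + sqrt((1-p1)*(1-p2))).
sqrt(p1*p2) = sqrt(0.5*0.8) = 0.632456.
sqrt((1-p1)*(1-p2)) = sqrt(0.5*0.2) = 0.316228.
arg = 0.632456 + 0.316228 = 0.948683.
d = 2*arccos(0.948683) = 0.6435

0.6435


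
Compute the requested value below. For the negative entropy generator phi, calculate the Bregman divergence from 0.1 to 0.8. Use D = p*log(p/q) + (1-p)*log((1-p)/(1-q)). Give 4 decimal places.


Bregman divergence with negative entropy generator:
D = p*log(p/q) + (1-p)*log((1-p)/(1-q)).
p = 0.1, q = 0.8.
p*log(p/q) = 0.1*log(0.1/0.8) = -0.207944.
(1-p)*log((1-p)/(1-q)) = 0.9*log(0.9/0.2) = 1.35367.
D = -0.207944 + 1.35367 = 1.1457

1.1457


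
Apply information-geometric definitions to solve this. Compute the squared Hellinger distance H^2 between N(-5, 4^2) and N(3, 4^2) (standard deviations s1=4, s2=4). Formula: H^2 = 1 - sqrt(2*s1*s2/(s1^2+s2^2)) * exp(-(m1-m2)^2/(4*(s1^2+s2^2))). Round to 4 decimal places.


Squared Hellinger distance for Gaussians:
H^2 = 1 - sqrt(2*s1*s2/(s1^2+s2^2)) * exp(-(m1-m2)^2/(4*(s1^2+s2^2))).
s1^2 = 16, s2^2 = 16, s1^2+s2^2 = 32.
sqrt(2*4*4/(32)) = 1.0.
(m1-m2)^2 = (-8)^2 = 64.
exp(-64/(4*32)) = exp(-0.5) = 0.606531.
H^2 = 1 - 1.0*0.606531 = 0.3935

0.3935


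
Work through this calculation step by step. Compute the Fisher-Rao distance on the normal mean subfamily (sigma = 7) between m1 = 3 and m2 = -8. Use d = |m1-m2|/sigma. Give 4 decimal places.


On the fixed-variance normal subfamily, geodesic distance = |m1-m2|/sigma.
|3 - -8| = 11.
sigma = 7.
d = 11/7 = 1.5714

1.5714


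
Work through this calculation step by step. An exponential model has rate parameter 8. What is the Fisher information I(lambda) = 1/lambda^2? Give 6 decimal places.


Fisher information for exponential: I(lambda) = 1/lambda^2.
lambda = 8, lambda^2 = 64.
I = 1/64 = 0.015625

0.015625


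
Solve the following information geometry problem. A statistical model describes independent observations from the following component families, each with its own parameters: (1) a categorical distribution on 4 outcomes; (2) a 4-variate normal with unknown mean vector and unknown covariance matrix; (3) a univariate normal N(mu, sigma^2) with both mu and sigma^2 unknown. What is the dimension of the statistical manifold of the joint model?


The dimension of a statistical manifold equals the number of free
(independent) real parameters of the model. For a product of independent
blocks the parameter counts add.
- categorical on 4 outcomes (probabilities sum to 1): 4-1 = 3.
- 4-variate normal: 4 (mean) + 4*5/2 = 10 (symmetric covariance) = 14.
- normal (mu, sigma^2): 2.
Total = 3 + 14 + 2 = 19.
Dimension = 19

19


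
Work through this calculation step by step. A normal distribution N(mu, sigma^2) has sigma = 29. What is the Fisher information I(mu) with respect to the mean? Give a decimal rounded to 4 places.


The Fisher information for the mean of a normal distribution is I(mu) = 1/sigma^2.
sigma = 29, so sigma^2 = 841.
I(mu) = 1/841 = 0.0012

0.0012


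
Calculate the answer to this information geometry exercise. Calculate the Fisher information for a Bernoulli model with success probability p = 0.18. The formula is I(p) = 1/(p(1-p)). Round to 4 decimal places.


For Bernoulli(p), Fisher information is I(p) = 1/(p*(1-p)).
p = 0.18, 1-p = 0.82.
p*(1-p) = 0.1476.
I(p) = 1/0.1476 = 6.7751

6.7751


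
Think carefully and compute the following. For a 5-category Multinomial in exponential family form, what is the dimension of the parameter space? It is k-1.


Exponential family dimension calculation:
For Multinomial with k=5 categories, dim = k-1 = 4.

4


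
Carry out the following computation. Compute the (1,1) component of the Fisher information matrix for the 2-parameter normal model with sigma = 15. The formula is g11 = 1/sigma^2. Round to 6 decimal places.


For the 2-parameter normal family, the Fisher metric has:
  g11 = 1/sigma^2, g22 = 2/sigma^2.
sigma = 15, sigma^2 = 225.
g11 = 0.004444

0.004444


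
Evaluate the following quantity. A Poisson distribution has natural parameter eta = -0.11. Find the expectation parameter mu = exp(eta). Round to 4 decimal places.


Expectation parameter for Poisson exponential family:
mu = exp(eta).
eta = -0.11.
mu = exp(-0.11) = 0.8958

0.8958


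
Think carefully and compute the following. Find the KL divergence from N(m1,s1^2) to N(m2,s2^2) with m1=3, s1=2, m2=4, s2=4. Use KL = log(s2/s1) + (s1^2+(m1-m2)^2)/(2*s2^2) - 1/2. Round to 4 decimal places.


KL divergence between normal distributions:
KL = log(s2/s1) + (s1^2 + (m1-m2)^2)/(2*s2^2) - 1/2.
log(4/2) = 0.693147.
(2^2 + (3-4)^2)/(2*4^2) = (4 + 1)/32 = 0.15625.
KL = 0.693147 + 0.15625 - 0.5 = 0.3494

0.3494


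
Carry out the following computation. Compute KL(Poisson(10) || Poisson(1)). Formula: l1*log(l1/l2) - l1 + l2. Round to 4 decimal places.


KL divergence for Poisson:
KL = l1*log(l1/l2) - l1 + l2.
l1 = 10, l2 = 1.
log(10/1) = 2.302585.
l1*log(l1/l2) = 10 * 2.302585 = 23.025851.
KL = 23.025851 - 10 + 1 = 14.0259

14.0259


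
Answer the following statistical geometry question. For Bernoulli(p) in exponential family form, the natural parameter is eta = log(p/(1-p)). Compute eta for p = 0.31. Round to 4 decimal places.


Natural parameter for Bernoulli: eta = log(p/(1-p)).
p = 0.31, 1-p = 0.69.
p/(1-p) = 0.449275.
eta = log(0.449275) = -0.8001

-0.8001


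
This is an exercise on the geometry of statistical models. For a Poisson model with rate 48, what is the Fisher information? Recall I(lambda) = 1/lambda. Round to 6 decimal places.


Fisher information for Poisson: I(lambda) = 1/lambda.
lambda = 48.
I(lambda) = 1/48 = 0.020833

0.020833


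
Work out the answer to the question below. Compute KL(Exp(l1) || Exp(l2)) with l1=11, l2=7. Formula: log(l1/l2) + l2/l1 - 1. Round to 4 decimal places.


KL divergence for exponential family:
KL = log(l1/l2) + l2/l1 - 1.
log(11/7) = 0.451985.
7/11 = 0.636364.
KL = 0.451985 + 0.636364 - 1 = 0.0883

0.0883


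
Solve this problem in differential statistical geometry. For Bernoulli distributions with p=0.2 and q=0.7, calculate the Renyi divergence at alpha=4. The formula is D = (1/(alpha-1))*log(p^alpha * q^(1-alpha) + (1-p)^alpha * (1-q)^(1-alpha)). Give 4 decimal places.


Renyi divergence of order alpha between Bernoulli distributions:
D = (1/(alpha-1))*log(p^alpha * q^(1-alpha) + (1-p)^alpha * (1-q)^(1-alpha)).
alpha = 4, p = 0.2, q = 0.7.
p^alpha * q^(1-alpha) = 0.2^4 * 0.7^-3 = 0.004665.
(1-p)^alpha * (1-q)^(1-alpha) = 0.8^4 * 0.3^-3 = 15.17037.
sum = 0.004665 + 15.17037 = 15.175035.
D = (1/3)*log(15.175035) = 0.9066

0.9066


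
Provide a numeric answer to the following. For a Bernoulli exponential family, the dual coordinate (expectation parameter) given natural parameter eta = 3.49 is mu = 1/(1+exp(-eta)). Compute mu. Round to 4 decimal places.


Dual coordinate (expectation parameter) for Bernoulli:
mu = 1/(1+exp(-eta)).
eta = 3.49.
exp(-eta) = exp(-3.49) = 0.030501.
mu = 1/(1+0.030501) = 0.9704

0.9704


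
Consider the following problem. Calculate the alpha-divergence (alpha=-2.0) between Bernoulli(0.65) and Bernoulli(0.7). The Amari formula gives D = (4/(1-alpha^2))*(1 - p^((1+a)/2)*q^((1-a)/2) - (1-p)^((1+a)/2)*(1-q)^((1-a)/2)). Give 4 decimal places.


Amari alpha-divergence:
D = (4/(1-alpha^2))*(1 - p^((1+a)/2)*q^((1-a)/2) - (1-p)^((1+a)/2)*(1-q)^((1-a)/2)).
alpha = -2.0, p = 0.65, q = 0.7.
e1 = (1+alpha)/2 = -0.5, e2 = (1-alpha)/2 = 1.5.
t1 = p^e1 * q^e2 = 0.65^-0.5 * 0.7^1.5 = 0.726424.
t2 = (1-p)^e1 * (1-q)^e2 = 0.35^-0.5 * 0.3^1.5 = 0.277746.
4/(1-alpha^2) = -1.333333.
D = -1.333333*(1 - 0.726424 - 0.277746) = 0.0056

0.0056


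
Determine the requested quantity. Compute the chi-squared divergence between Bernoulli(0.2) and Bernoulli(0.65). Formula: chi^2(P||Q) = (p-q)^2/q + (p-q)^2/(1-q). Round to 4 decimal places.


Chi-squared divergence between Bernoulli distributions:
chi^2 = (p-q)^2/q + (p-q)^2/(1-q).
p = 0.2, q = 0.65, p-q = -0.45.
(p-q)^2 = 0.2025.
term1 = 0.2025/0.65 = 0.311538.
term2 = 0.2025/0.35 = 0.578571.
chi^2 = 0.311538 + 0.578571 = 0.8901

0.8901


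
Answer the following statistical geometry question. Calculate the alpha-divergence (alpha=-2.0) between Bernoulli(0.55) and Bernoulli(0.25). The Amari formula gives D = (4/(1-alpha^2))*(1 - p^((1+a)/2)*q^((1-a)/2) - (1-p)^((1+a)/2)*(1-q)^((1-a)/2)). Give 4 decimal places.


Amari alpha-divergence:
D = (4/(1-alpha^2))*(1 - p^((1+a)/2)*q^((1-a)/2) - (1-p)^((1+a)/2)*(1-q)^((1-a)/2)).
alpha = -2.0, p = 0.55, q = 0.25.
e1 = (1+alpha)/2 = -0.5, e2 = (1-alpha)/2 = 1.5.
t1 = p^e1 * q^e2 = 0.55^-0.5 * 0.25^1.5 = 0.16855.
t2 = (1-p)^e1 * (1-q)^e2 = 0.45^-0.5 * 0.75^1.5 = 0.968246.
4/(1-alpha^2) = -1.333333.
D = -1.333333*(1 - 0.16855 - 0.968246) = 0.1824

0.1824


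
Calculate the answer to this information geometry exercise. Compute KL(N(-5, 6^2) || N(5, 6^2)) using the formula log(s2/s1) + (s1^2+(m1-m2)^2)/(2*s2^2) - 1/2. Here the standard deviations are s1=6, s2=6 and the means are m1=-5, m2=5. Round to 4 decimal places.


KL divergence between normal distributions:
KL = log(s2/s1) + (s1^2 + (m1-m2)^2)/(2*s2^2) - 1/2.
log(6/6) = 0.0.
(6^2 + (-5-5)^2)/(2*6^2) = (36 + 100)/72 = 1.888889.
KL = 0.0 + 1.888889 - 0.5 = 1.3889

1.3889


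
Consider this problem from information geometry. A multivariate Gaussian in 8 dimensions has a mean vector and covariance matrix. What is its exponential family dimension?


Exponential family dimension calculation:
For 8-dim MVN: mean has 8 params, covariance has 8*9/2 = 36 unique entries.
Total dim = 8 + 36 = 44.

44


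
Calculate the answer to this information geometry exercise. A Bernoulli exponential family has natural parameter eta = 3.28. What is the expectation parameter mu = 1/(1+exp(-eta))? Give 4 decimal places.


Dual coordinate (expectation parameter) for Bernoulli:
mu = 1/(1+exp(-eta)).
eta = 3.28.
exp(-eta) = exp(-3.28) = 0.037628.
mu = 1/(1+0.037628) = 0.9637

0.9637


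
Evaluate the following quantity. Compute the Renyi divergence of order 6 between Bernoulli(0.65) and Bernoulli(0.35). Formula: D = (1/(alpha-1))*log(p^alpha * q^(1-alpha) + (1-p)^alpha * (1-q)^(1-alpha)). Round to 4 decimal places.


Renyi divergence of order alpha between Bernoulli distributions:
D = (1/(alpha-1))*log(p^alpha * q^(1-alpha) + (1-p)^alpha * (1-q)^(1-alpha)).
alpha = 6, p = 0.65, q = 0.35.
p^alpha * q^(1-alpha) = 0.65^6 * 0.35^-5 = 14.35952.
(1-p)^alpha * (1-q)^(1-alpha) = 0.35^6 * 0.65^-5 = 0.015843.
sum = 14.35952 + 0.015843 = 14.375363.
D = (1/5)*log(14.375363) = 0.5331

0.5331


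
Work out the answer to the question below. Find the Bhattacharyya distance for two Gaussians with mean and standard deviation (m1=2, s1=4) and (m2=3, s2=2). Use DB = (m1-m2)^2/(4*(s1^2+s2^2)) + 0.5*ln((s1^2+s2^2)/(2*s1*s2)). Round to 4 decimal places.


Bhattacharyya distance between two Gaussians:
DB = (m1-m2)^2/(4*(s1^2+s2^2)) + (1/2)*ln((s1^2+s2^2)/(2*s1*s2)).
(m1-m2)^2 = (-1)^2 = 1.
s1^2+s2^2 = 16 + 4 = 20.
term1 = 1/80 = 0.0125.
term2 = 0.5*ln(20/16.0) = 0.111572.
DB = 0.0125 + 0.111572 = 0.1241

0.1241


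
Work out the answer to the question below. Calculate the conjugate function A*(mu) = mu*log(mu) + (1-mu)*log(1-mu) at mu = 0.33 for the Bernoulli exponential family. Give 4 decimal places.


Legendre transform for Bernoulli:
A*(mu) = mu*log(mu) + (1-mu)*log(1-mu).
mu = 0.33, 1-mu = 0.67.
mu*log(mu) = 0.33*log(0.33) = -0.365859.
(1-mu)*log(1-mu) = 0.67*log(0.67) = -0.26832.
A* = -0.365859 + -0.26832 = -0.6342

-0.6342


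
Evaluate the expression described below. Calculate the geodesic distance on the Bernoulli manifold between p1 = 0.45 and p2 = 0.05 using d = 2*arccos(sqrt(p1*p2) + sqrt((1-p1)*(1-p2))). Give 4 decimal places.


Geodesic distance on Bernoulli manifold:
d(p1,p2) = 2*arccos(sqrt(p1*p2) + sqrt((1-p1)*(1-p2))).
sqrt(p1*p2) = sqrt(0.45*0.05) = 0.15.
sqrt((1-p1)*(1-p2)) = sqrt(0.55*0.95) = 0.722842.
arg = 0.15 + 0.722842 = 0.872842.
d = 2*arccos(0.872842) = 1.0196

1.0196


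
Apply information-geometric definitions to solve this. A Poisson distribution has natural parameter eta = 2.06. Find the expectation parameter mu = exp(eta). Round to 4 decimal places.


Expectation parameter for Poisson exponential family:
mu = exp(eta).
eta = 2.06.
mu = exp(2.06) = 7.8460

7.8460


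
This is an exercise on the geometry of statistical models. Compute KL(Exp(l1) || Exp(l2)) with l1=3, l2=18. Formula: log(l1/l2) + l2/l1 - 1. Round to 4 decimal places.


KL divergence for exponential family:
KL = log(l1/l2) + l2/l1 - 1.
log(3/18) = -1.791759.
18/3 = 6.0.
KL = -1.791759 + 6.0 - 1 = 3.2082

3.2082


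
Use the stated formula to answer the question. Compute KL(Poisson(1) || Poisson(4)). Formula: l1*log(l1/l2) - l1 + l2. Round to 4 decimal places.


KL divergence for Poisson:
KL = l1*log(l1/l2) - l1 + l2.
l1 = 1, l2 = 4.
log(1/4) = -1.386294.
l1*log(l1/l2) = 1 * -1.386294 = -1.386294.
KL = -1.386294 - 1 + 4 = 1.6137

1.6137


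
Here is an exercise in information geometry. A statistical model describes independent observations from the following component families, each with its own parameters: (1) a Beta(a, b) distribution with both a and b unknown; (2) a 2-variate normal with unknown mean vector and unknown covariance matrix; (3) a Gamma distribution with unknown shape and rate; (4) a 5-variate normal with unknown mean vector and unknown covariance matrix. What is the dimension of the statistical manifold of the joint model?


The dimension of a statistical manifold equals the number of free
(independent) real parameters of the model. For a product of independent
blocks the parameter counts add.
- Beta (a, b): 2.
- 2-variate normal: 2 (mean) + 2*3/2 = 3 (symmetric covariance) = 5.
- Gamma (shape, rate): 2.
- 5-variate normal: 5 (mean) + 5*6/2 = 15 (symmetric covariance) = 20.
Total = 2 + 5 + 2 + 20 = 29.
Dimension = 29

29


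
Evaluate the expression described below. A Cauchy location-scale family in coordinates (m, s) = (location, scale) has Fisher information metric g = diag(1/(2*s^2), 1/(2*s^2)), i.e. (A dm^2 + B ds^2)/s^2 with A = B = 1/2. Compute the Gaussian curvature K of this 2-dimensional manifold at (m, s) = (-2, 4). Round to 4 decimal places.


The metric has the form g = (A dm^2 + B ds^2)/s^2 with A = 1/2, B = 1/2.
Substitute u = sqrt(A/B)*m: g = B*(du^2 + ds^2)/s^2, i.e. B times the
Poincare upper half-plane metric, which has constant Gaussian curvature -1.
Scaling a 2D metric by a constant c divides the Gaussian curvature by c,
so K = -1/B = -1/(1/2) = -2.0000 everywhere (the point (m, s) = (-2, 4) is irrelevant:
the curvature is constant).
The requested Gaussian curvature is K = -2.0000.

-2.0000


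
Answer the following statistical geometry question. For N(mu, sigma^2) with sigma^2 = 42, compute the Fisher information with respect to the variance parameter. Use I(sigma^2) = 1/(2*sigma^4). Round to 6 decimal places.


Fisher information for variance: I(sigma^2) = 1/(2*sigma^4).
sigma^2 = 42, so sigma^4 = 1764.
I = 1/(2*1764) = 1/3528 = 0.000283

0.000283


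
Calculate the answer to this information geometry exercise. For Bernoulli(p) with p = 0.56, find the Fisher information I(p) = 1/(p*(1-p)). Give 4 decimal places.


For Bernoulli(p), Fisher information is I(p) = 1/(p*(1-p)).
p = 0.56, 1-p = 0.44.
p*(1-p) = 0.2464.
I(p) = 1/0.2464 = 4.0584

4.0584


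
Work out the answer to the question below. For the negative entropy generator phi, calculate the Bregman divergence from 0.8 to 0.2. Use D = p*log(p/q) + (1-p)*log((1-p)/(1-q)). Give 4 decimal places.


Bregman divergence with negative entropy generator:
D = p*log(p/q) + (1-p)*log((1-p)/(1-q)).
p = 0.8, q = 0.2.
p*log(p/q) = 0.8*log(0.8/0.2) = 1.109035.
(1-p)*log((1-p)/(1-q)) = 0.2*log(0.2/0.8) = -0.277259.
D = 1.109035 + -0.277259 = 0.8318

0.8318


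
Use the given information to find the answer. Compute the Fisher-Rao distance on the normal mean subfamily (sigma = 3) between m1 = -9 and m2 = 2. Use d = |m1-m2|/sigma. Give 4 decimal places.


On the fixed-variance normal subfamily, geodesic distance = |m1-m2|/sigma.
|-9 - 2| = 11.
sigma = 3.
d = 11/3 = 3.6667

3.6667


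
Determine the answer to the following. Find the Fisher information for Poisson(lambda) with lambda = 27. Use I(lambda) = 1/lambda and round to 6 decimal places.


Fisher information for Poisson: I(lambda) = 1/lambda.
lambda = 27.
I(lambda) = 1/27 = 0.037037

0.037037


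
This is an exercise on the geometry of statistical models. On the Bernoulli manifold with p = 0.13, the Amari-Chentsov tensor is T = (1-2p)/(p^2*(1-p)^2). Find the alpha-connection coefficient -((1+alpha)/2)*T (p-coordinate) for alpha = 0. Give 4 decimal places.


Skewness (Amari-Chentsov) tensor: T = (1-2p)/(p^2*(1-p)^2).
p = 0.13, 1-2p = 0.74, p^2 = 0.0169, (1-p)^2 = 0.7569.
T = 0.74/(0.0169 * 0.7569) = 57.850419.
In the p-coordinate, Gamma^(alpha) = Gamma^(0) - (alpha/2)*T with Gamma^(0) = (1/2)*g'(p) = -T/2,
so Gamma^(alpha) = -((1+alpha)/2)*T.
alpha = 0, -(1+alpha)/2 = -0.5.
Gamma = -0.5 * 57.850419 = -28.9252

-28.9252


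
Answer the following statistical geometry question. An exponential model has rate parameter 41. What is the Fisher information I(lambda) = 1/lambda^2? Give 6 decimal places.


Fisher information for exponential: I(lambda) = 1/lambda^2.
lambda = 41, lambda^2 = 1681.
I = 1/1681 = 0.000595

0.000595


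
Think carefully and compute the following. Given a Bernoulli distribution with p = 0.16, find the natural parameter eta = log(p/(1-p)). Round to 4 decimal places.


Natural parameter for Bernoulli: eta = log(p/(1-p)).
p = 0.16, 1-p = 0.84.
p/(1-p) = 0.190476.
eta = log(0.190476) = -1.6582

-1.6582
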